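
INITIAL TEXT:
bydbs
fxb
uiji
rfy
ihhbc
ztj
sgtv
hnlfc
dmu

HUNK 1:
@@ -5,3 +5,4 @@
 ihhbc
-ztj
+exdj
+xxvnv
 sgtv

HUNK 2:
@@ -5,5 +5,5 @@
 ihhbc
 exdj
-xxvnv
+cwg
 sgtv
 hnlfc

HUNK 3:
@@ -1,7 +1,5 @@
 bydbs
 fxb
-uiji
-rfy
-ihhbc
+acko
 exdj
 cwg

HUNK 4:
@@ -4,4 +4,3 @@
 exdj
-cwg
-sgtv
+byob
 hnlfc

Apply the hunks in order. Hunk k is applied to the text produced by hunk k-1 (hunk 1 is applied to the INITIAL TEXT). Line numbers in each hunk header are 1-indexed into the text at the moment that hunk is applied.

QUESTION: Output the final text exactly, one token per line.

Answer: bydbs
fxb
acko
exdj
byob
hnlfc
dmu

Derivation:
Hunk 1: at line 5 remove [ztj] add [exdj,xxvnv] -> 10 lines: bydbs fxb uiji rfy ihhbc exdj xxvnv sgtv hnlfc dmu
Hunk 2: at line 5 remove [xxvnv] add [cwg] -> 10 lines: bydbs fxb uiji rfy ihhbc exdj cwg sgtv hnlfc dmu
Hunk 3: at line 1 remove [uiji,rfy,ihhbc] add [acko] -> 8 lines: bydbs fxb acko exdj cwg sgtv hnlfc dmu
Hunk 4: at line 4 remove [cwg,sgtv] add [byob] -> 7 lines: bydbs fxb acko exdj byob hnlfc dmu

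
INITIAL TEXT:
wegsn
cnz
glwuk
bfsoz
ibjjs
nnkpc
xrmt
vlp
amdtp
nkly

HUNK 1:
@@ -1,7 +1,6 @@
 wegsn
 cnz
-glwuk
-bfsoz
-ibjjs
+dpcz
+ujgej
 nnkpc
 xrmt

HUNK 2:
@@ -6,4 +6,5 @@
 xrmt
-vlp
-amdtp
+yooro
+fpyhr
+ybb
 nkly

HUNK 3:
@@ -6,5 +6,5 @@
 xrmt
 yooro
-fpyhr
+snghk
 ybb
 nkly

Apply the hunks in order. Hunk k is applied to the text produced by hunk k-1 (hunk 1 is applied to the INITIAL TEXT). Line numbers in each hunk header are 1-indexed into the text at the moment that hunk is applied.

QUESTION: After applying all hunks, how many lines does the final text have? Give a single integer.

Answer: 10

Derivation:
Hunk 1: at line 1 remove [glwuk,bfsoz,ibjjs] add [dpcz,ujgej] -> 9 lines: wegsn cnz dpcz ujgej nnkpc xrmt vlp amdtp nkly
Hunk 2: at line 6 remove [vlp,amdtp] add [yooro,fpyhr,ybb] -> 10 lines: wegsn cnz dpcz ujgej nnkpc xrmt yooro fpyhr ybb nkly
Hunk 3: at line 6 remove [fpyhr] add [snghk] -> 10 lines: wegsn cnz dpcz ujgej nnkpc xrmt yooro snghk ybb nkly
Final line count: 10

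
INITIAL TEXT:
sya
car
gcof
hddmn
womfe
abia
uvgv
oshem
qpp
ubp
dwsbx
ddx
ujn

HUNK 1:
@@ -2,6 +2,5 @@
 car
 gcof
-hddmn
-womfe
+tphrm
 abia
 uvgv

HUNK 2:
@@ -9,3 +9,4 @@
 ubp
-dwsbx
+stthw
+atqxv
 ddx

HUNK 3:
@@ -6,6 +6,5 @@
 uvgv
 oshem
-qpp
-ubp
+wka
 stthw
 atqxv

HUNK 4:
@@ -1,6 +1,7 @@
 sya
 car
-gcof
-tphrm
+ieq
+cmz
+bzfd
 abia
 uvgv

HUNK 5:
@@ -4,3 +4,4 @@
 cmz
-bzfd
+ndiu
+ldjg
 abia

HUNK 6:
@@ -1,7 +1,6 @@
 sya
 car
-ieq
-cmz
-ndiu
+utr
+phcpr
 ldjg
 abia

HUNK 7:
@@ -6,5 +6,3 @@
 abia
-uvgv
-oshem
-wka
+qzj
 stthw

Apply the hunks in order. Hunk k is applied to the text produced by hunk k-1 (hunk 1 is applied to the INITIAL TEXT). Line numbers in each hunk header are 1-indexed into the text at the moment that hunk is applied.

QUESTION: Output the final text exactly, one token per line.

Answer: sya
car
utr
phcpr
ldjg
abia
qzj
stthw
atqxv
ddx
ujn

Derivation:
Hunk 1: at line 2 remove [hddmn,womfe] add [tphrm] -> 12 lines: sya car gcof tphrm abia uvgv oshem qpp ubp dwsbx ddx ujn
Hunk 2: at line 9 remove [dwsbx] add [stthw,atqxv] -> 13 lines: sya car gcof tphrm abia uvgv oshem qpp ubp stthw atqxv ddx ujn
Hunk 3: at line 6 remove [qpp,ubp] add [wka] -> 12 lines: sya car gcof tphrm abia uvgv oshem wka stthw atqxv ddx ujn
Hunk 4: at line 1 remove [gcof,tphrm] add [ieq,cmz,bzfd] -> 13 lines: sya car ieq cmz bzfd abia uvgv oshem wka stthw atqxv ddx ujn
Hunk 5: at line 4 remove [bzfd] add [ndiu,ldjg] -> 14 lines: sya car ieq cmz ndiu ldjg abia uvgv oshem wka stthw atqxv ddx ujn
Hunk 6: at line 1 remove [ieq,cmz,ndiu] add [utr,phcpr] -> 13 lines: sya car utr phcpr ldjg abia uvgv oshem wka stthw atqxv ddx ujn
Hunk 7: at line 6 remove [uvgv,oshem,wka] add [qzj] -> 11 lines: sya car utr phcpr ldjg abia qzj stthw atqxv ddx ujn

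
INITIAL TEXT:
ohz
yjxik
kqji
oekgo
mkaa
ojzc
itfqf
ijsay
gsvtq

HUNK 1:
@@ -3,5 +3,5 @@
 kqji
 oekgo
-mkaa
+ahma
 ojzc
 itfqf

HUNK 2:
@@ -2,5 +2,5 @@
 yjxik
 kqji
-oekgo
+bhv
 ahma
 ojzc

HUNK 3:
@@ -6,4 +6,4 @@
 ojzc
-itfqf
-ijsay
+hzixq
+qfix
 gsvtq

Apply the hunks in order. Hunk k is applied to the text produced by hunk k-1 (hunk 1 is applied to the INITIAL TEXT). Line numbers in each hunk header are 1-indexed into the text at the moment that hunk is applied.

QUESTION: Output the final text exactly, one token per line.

Hunk 1: at line 3 remove [mkaa] add [ahma] -> 9 lines: ohz yjxik kqji oekgo ahma ojzc itfqf ijsay gsvtq
Hunk 2: at line 2 remove [oekgo] add [bhv] -> 9 lines: ohz yjxik kqji bhv ahma ojzc itfqf ijsay gsvtq
Hunk 3: at line 6 remove [itfqf,ijsay] add [hzixq,qfix] -> 9 lines: ohz yjxik kqji bhv ahma ojzc hzixq qfix gsvtq

Answer: ohz
yjxik
kqji
bhv
ahma
ojzc
hzixq
qfix
gsvtq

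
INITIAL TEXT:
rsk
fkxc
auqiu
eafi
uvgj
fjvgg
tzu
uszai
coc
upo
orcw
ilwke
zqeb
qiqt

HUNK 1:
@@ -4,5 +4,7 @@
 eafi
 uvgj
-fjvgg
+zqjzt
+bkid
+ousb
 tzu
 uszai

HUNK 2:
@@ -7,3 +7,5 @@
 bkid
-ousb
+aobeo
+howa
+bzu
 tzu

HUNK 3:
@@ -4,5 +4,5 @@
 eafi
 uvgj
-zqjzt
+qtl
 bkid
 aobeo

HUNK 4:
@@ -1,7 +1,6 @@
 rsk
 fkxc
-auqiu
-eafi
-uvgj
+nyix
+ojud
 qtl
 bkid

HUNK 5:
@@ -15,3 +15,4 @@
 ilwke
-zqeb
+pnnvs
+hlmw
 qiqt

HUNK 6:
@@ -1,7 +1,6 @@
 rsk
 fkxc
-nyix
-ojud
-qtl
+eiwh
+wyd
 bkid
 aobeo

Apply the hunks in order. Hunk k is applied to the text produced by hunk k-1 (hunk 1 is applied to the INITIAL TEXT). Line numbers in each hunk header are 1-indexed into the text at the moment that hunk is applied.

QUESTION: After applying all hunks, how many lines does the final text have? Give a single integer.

Hunk 1: at line 4 remove [fjvgg] add [zqjzt,bkid,ousb] -> 16 lines: rsk fkxc auqiu eafi uvgj zqjzt bkid ousb tzu uszai coc upo orcw ilwke zqeb qiqt
Hunk 2: at line 7 remove [ousb] add [aobeo,howa,bzu] -> 18 lines: rsk fkxc auqiu eafi uvgj zqjzt bkid aobeo howa bzu tzu uszai coc upo orcw ilwke zqeb qiqt
Hunk 3: at line 4 remove [zqjzt] add [qtl] -> 18 lines: rsk fkxc auqiu eafi uvgj qtl bkid aobeo howa bzu tzu uszai coc upo orcw ilwke zqeb qiqt
Hunk 4: at line 1 remove [auqiu,eafi,uvgj] add [nyix,ojud] -> 17 lines: rsk fkxc nyix ojud qtl bkid aobeo howa bzu tzu uszai coc upo orcw ilwke zqeb qiqt
Hunk 5: at line 15 remove [zqeb] add [pnnvs,hlmw] -> 18 lines: rsk fkxc nyix ojud qtl bkid aobeo howa bzu tzu uszai coc upo orcw ilwke pnnvs hlmw qiqt
Hunk 6: at line 1 remove [nyix,ojud,qtl] add [eiwh,wyd] -> 17 lines: rsk fkxc eiwh wyd bkid aobeo howa bzu tzu uszai coc upo orcw ilwke pnnvs hlmw qiqt
Final line count: 17

Answer: 17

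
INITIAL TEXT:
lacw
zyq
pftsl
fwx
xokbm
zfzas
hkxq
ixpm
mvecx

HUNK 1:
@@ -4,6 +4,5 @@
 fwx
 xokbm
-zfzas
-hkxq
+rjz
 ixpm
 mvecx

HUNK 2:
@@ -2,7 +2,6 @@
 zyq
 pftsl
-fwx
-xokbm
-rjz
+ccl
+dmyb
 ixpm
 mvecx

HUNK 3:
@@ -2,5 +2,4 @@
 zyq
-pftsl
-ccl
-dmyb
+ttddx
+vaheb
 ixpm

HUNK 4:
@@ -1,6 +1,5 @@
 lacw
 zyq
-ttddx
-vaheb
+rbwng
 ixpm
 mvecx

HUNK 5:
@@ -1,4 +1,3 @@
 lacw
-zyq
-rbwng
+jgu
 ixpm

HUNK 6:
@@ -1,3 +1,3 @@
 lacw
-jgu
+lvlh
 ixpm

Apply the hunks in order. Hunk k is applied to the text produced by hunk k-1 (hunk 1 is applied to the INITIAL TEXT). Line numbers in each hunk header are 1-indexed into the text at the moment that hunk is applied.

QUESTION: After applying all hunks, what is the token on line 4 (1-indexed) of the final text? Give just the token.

Hunk 1: at line 4 remove [zfzas,hkxq] add [rjz] -> 8 lines: lacw zyq pftsl fwx xokbm rjz ixpm mvecx
Hunk 2: at line 2 remove [fwx,xokbm,rjz] add [ccl,dmyb] -> 7 lines: lacw zyq pftsl ccl dmyb ixpm mvecx
Hunk 3: at line 2 remove [pftsl,ccl,dmyb] add [ttddx,vaheb] -> 6 lines: lacw zyq ttddx vaheb ixpm mvecx
Hunk 4: at line 1 remove [ttddx,vaheb] add [rbwng] -> 5 lines: lacw zyq rbwng ixpm mvecx
Hunk 5: at line 1 remove [zyq,rbwng] add [jgu] -> 4 lines: lacw jgu ixpm mvecx
Hunk 6: at line 1 remove [jgu] add [lvlh] -> 4 lines: lacw lvlh ixpm mvecx
Final line 4: mvecx

Answer: mvecx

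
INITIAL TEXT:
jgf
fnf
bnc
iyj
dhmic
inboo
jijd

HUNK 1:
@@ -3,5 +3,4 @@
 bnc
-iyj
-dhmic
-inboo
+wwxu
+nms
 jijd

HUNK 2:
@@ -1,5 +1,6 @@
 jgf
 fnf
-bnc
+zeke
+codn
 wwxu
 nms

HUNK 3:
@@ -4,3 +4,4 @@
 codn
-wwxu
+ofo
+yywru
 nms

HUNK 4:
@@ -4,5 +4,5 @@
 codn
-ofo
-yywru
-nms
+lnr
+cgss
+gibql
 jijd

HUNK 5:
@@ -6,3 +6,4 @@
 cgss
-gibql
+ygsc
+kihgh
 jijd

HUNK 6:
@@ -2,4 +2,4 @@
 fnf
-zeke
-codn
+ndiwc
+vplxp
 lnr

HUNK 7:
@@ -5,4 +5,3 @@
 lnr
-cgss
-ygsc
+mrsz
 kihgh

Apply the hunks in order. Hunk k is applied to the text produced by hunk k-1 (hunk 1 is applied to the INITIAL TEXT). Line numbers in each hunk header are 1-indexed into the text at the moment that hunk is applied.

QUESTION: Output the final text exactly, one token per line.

Answer: jgf
fnf
ndiwc
vplxp
lnr
mrsz
kihgh
jijd

Derivation:
Hunk 1: at line 3 remove [iyj,dhmic,inboo] add [wwxu,nms] -> 6 lines: jgf fnf bnc wwxu nms jijd
Hunk 2: at line 1 remove [bnc] add [zeke,codn] -> 7 lines: jgf fnf zeke codn wwxu nms jijd
Hunk 3: at line 4 remove [wwxu] add [ofo,yywru] -> 8 lines: jgf fnf zeke codn ofo yywru nms jijd
Hunk 4: at line 4 remove [ofo,yywru,nms] add [lnr,cgss,gibql] -> 8 lines: jgf fnf zeke codn lnr cgss gibql jijd
Hunk 5: at line 6 remove [gibql] add [ygsc,kihgh] -> 9 lines: jgf fnf zeke codn lnr cgss ygsc kihgh jijd
Hunk 6: at line 2 remove [zeke,codn] add [ndiwc,vplxp] -> 9 lines: jgf fnf ndiwc vplxp lnr cgss ygsc kihgh jijd
Hunk 7: at line 5 remove [cgss,ygsc] add [mrsz] -> 8 lines: jgf fnf ndiwc vplxp lnr mrsz kihgh jijd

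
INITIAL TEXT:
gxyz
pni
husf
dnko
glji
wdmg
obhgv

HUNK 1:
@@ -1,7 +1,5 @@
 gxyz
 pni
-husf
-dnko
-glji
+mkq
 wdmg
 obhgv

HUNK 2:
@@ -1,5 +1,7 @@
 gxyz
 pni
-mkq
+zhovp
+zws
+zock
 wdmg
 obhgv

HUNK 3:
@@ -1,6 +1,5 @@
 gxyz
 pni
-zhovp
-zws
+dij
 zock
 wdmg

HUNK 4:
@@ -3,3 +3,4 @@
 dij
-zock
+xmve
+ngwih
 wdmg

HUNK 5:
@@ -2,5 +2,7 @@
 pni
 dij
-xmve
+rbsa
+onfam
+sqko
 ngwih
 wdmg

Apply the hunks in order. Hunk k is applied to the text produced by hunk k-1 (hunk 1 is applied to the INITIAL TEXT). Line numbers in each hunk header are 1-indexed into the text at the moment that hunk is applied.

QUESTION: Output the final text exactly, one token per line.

Answer: gxyz
pni
dij
rbsa
onfam
sqko
ngwih
wdmg
obhgv

Derivation:
Hunk 1: at line 1 remove [husf,dnko,glji] add [mkq] -> 5 lines: gxyz pni mkq wdmg obhgv
Hunk 2: at line 1 remove [mkq] add [zhovp,zws,zock] -> 7 lines: gxyz pni zhovp zws zock wdmg obhgv
Hunk 3: at line 1 remove [zhovp,zws] add [dij] -> 6 lines: gxyz pni dij zock wdmg obhgv
Hunk 4: at line 3 remove [zock] add [xmve,ngwih] -> 7 lines: gxyz pni dij xmve ngwih wdmg obhgv
Hunk 5: at line 2 remove [xmve] add [rbsa,onfam,sqko] -> 9 lines: gxyz pni dij rbsa onfam sqko ngwih wdmg obhgv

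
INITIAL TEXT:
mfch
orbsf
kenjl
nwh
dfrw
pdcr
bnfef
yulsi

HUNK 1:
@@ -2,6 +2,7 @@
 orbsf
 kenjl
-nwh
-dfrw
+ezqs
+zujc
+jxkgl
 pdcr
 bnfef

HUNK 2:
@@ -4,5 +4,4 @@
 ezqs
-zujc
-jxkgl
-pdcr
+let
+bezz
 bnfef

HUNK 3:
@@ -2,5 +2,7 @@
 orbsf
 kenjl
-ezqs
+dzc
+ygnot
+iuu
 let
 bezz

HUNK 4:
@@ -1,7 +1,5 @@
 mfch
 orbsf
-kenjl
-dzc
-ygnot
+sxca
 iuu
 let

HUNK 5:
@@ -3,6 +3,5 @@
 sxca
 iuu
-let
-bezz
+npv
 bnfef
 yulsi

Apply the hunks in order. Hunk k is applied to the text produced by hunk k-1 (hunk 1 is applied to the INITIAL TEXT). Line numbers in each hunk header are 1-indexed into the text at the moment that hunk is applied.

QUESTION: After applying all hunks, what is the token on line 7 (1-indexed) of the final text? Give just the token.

Hunk 1: at line 2 remove [nwh,dfrw] add [ezqs,zujc,jxkgl] -> 9 lines: mfch orbsf kenjl ezqs zujc jxkgl pdcr bnfef yulsi
Hunk 2: at line 4 remove [zujc,jxkgl,pdcr] add [let,bezz] -> 8 lines: mfch orbsf kenjl ezqs let bezz bnfef yulsi
Hunk 3: at line 2 remove [ezqs] add [dzc,ygnot,iuu] -> 10 lines: mfch orbsf kenjl dzc ygnot iuu let bezz bnfef yulsi
Hunk 4: at line 1 remove [kenjl,dzc,ygnot] add [sxca] -> 8 lines: mfch orbsf sxca iuu let bezz bnfef yulsi
Hunk 5: at line 3 remove [let,bezz] add [npv] -> 7 lines: mfch orbsf sxca iuu npv bnfef yulsi
Final line 7: yulsi

Answer: yulsi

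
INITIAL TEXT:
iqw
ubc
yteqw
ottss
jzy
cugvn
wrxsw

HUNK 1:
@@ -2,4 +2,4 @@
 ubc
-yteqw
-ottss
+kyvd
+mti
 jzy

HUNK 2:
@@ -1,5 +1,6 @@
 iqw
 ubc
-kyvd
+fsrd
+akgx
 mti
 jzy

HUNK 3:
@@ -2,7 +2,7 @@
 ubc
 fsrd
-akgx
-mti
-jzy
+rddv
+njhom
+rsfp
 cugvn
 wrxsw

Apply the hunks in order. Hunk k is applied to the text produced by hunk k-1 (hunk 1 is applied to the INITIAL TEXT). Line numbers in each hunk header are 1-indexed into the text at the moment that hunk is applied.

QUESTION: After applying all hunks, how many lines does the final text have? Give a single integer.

Answer: 8

Derivation:
Hunk 1: at line 2 remove [yteqw,ottss] add [kyvd,mti] -> 7 lines: iqw ubc kyvd mti jzy cugvn wrxsw
Hunk 2: at line 1 remove [kyvd] add [fsrd,akgx] -> 8 lines: iqw ubc fsrd akgx mti jzy cugvn wrxsw
Hunk 3: at line 2 remove [akgx,mti,jzy] add [rddv,njhom,rsfp] -> 8 lines: iqw ubc fsrd rddv njhom rsfp cugvn wrxsw
Final line count: 8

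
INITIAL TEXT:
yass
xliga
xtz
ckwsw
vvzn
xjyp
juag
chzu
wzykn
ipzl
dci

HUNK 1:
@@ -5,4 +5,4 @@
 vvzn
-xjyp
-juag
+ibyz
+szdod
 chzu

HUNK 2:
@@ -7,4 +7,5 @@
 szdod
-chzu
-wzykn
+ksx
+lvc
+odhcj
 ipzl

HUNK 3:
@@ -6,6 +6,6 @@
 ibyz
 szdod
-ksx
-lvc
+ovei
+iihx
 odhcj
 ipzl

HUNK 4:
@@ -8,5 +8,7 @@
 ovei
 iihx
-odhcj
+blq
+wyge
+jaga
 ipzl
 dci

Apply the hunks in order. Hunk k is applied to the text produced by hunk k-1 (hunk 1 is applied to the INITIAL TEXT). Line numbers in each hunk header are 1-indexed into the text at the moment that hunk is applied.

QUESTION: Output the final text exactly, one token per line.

Answer: yass
xliga
xtz
ckwsw
vvzn
ibyz
szdod
ovei
iihx
blq
wyge
jaga
ipzl
dci

Derivation:
Hunk 1: at line 5 remove [xjyp,juag] add [ibyz,szdod] -> 11 lines: yass xliga xtz ckwsw vvzn ibyz szdod chzu wzykn ipzl dci
Hunk 2: at line 7 remove [chzu,wzykn] add [ksx,lvc,odhcj] -> 12 lines: yass xliga xtz ckwsw vvzn ibyz szdod ksx lvc odhcj ipzl dci
Hunk 3: at line 6 remove [ksx,lvc] add [ovei,iihx] -> 12 lines: yass xliga xtz ckwsw vvzn ibyz szdod ovei iihx odhcj ipzl dci
Hunk 4: at line 8 remove [odhcj] add [blq,wyge,jaga] -> 14 lines: yass xliga xtz ckwsw vvzn ibyz szdod ovei iihx blq wyge jaga ipzl dci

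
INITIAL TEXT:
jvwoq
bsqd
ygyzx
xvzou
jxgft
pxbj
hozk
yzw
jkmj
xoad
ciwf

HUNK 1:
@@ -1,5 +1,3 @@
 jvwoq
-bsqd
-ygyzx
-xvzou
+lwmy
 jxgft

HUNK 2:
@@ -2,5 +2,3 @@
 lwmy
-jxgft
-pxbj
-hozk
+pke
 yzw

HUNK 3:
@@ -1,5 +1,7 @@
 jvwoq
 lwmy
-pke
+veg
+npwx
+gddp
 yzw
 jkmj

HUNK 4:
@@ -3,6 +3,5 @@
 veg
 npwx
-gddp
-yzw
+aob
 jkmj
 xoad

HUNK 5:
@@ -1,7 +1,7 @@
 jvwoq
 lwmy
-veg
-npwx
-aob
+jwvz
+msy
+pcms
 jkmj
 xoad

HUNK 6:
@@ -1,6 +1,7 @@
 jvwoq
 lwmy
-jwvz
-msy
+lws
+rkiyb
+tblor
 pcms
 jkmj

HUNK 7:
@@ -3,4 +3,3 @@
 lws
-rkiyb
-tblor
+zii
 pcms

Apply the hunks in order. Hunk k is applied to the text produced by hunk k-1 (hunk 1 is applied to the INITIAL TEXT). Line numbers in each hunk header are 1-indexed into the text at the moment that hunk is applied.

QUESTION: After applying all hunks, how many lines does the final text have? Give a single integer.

Answer: 8

Derivation:
Hunk 1: at line 1 remove [bsqd,ygyzx,xvzou] add [lwmy] -> 9 lines: jvwoq lwmy jxgft pxbj hozk yzw jkmj xoad ciwf
Hunk 2: at line 2 remove [jxgft,pxbj,hozk] add [pke] -> 7 lines: jvwoq lwmy pke yzw jkmj xoad ciwf
Hunk 3: at line 1 remove [pke] add [veg,npwx,gddp] -> 9 lines: jvwoq lwmy veg npwx gddp yzw jkmj xoad ciwf
Hunk 4: at line 3 remove [gddp,yzw] add [aob] -> 8 lines: jvwoq lwmy veg npwx aob jkmj xoad ciwf
Hunk 5: at line 1 remove [veg,npwx,aob] add [jwvz,msy,pcms] -> 8 lines: jvwoq lwmy jwvz msy pcms jkmj xoad ciwf
Hunk 6: at line 1 remove [jwvz,msy] add [lws,rkiyb,tblor] -> 9 lines: jvwoq lwmy lws rkiyb tblor pcms jkmj xoad ciwf
Hunk 7: at line 3 remove [rkiyb,tblor] add [zii] -> 8 lines: jvwoq lwmy lws zii pcms jkmj xoad ciwf
Final line count: 8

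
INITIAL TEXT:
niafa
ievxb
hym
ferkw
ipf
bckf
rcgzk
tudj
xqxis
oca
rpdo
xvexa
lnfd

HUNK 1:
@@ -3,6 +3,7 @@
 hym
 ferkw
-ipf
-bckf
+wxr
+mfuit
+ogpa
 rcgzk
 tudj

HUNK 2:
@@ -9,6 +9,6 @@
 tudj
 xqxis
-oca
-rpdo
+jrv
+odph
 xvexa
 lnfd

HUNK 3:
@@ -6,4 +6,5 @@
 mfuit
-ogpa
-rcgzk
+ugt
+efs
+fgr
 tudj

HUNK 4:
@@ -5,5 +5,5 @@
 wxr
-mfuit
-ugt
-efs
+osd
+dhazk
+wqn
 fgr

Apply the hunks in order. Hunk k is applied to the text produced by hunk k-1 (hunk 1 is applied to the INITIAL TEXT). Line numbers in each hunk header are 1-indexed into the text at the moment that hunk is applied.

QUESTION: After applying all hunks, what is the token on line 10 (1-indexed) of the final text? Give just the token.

Hunk 1: at line 3 remove [ipf,bckf] add [wxr,mfuit,ogpa] -> 14 lines: niafa ievxb hym ferkw wxr mfuit ogpa rcgzk tudj xqxis oca rpdo xvexa lnfd
Hunk 2: at line 9 remove [oca,rpdo] add [jrv,odph] -> 14 lines: niafa ievxb hym ferkw wxr mfuit ogpa rcgzk tudj xqxis jrv odph xvexa lnfd
Hunk 3: at line 6 remove [ogpa,rcgzk] add [ugt,efs,fgr] -> 15 lines: niafa ievxb hym ferkw wxr mfuit ugt efs fgr tudj xqxis jrv odph xvexa lnfd
Hunk 4: at line 5 remove [mfuit,ugt,efs] add [osd,dhazk,wqn] -> 15 lines: niafa ievxb hym ferkw wxr osd dhazk wqn fgr tudj xqxis jrv odph xvexa lnfd
Final line 10: tudj

Answer: tudj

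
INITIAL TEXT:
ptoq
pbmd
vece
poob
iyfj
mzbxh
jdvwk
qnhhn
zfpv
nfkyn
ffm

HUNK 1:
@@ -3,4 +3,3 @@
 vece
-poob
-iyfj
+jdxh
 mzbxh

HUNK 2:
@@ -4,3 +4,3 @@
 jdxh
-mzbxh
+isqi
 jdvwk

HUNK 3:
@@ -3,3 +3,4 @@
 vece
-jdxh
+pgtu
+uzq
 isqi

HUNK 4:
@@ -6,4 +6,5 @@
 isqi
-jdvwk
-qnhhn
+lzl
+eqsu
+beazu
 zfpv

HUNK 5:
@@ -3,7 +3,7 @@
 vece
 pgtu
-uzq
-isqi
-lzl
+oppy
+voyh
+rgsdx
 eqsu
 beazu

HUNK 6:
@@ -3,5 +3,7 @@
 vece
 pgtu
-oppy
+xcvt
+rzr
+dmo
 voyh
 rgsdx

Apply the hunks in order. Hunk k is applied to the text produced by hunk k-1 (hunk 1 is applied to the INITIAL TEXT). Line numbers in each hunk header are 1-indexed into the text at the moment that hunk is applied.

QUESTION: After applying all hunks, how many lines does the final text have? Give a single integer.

Answer: 14

Derivation:
Hunk 1: at line 3 remove [poob,iyfj] add [jdxh] -> 10 lines: ptoq pbmd vece jdxh mzbxh jdvwk qnhhn zfpv nfkyn ffm
Hunk 2: at line 4 remove [mzbxh] add [isqi] -> 10 lines: ptoq pbmd vece jdxh isqi jdvwk qnhhn zfpv nfkyn ffm
Hunk 3: at line 3 remove [jdxh] add [pgtu,uzq] -> 11 lines: ptoq pbmd vece pgtu uzq isqi jdvwk qnhhn zfpv nfkyn ffm
Hunk 4: at line 6 remove [jdvwk,qnhhn] add [lzl,eqsu,beazu] -> 12 lines: ptoq pbmd vece pgtu uzq isqi lzl eqsu beazu zfpv nfkyn ffm
Hunk 5: at line 3 remove [uzq,isqi,lzl] add [oppy,voyh,rgsdx] -> 12 lines: ptoq pbmd vece pgtu oppy voyh rgsdx eqsu beazu zfpv nfkyn ffm
Hunk 6: at line 3 remove [oppy] add [xcvt,rzr,dmo] -> 14 lines: ptoq pbmd vece pgtu xcvt rzr dmo voyh rgsdx eqsu beazu zfpv nfkyn ffm
Final line count: 14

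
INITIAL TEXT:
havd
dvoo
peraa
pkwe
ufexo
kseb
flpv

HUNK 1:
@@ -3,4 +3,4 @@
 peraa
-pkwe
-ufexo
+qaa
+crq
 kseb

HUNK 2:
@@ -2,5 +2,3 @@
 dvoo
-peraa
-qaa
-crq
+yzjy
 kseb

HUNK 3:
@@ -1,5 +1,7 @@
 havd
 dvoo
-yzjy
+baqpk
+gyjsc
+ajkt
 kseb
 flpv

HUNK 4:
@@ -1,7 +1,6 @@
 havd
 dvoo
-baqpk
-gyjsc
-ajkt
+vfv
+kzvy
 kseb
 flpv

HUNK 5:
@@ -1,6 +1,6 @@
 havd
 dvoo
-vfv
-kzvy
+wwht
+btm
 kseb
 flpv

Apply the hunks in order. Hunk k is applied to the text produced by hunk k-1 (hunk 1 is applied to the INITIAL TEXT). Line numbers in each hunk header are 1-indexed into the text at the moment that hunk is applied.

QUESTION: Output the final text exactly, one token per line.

Answer: havd
dvoo
wwht
btm
kseb
flpv

Derivation:
Hunk 1: at line 3 remove [pkwe,ufexo] add [qaa,crq] -> 7 lines: havd dvoo peraa qaa crq kseb flpv
Hunk 2: at line 2 remove [peraa,qaa,crq] add [yzjy] -> 5 lines: havd dvoo yzjy kseb flpv
Hunk 3: at line 1 remove [yzjy] add [baqpk,gyjsc,ajkt] -> 7 lines: havd dvoo baqpk gyjsc ajkt kseb flpv
Hunk 4: at line 1 remove [baqpk,gyjsc,ajkt] add [vfv,kzvy] -> 6 lines: havd dvoo vfv kzvy kseb flpv
Hunk 5: at line 1 remove [vfv,kzvy] add [wwht,btm] -> 6 lines: havd dvoo wwht btm kseb flpv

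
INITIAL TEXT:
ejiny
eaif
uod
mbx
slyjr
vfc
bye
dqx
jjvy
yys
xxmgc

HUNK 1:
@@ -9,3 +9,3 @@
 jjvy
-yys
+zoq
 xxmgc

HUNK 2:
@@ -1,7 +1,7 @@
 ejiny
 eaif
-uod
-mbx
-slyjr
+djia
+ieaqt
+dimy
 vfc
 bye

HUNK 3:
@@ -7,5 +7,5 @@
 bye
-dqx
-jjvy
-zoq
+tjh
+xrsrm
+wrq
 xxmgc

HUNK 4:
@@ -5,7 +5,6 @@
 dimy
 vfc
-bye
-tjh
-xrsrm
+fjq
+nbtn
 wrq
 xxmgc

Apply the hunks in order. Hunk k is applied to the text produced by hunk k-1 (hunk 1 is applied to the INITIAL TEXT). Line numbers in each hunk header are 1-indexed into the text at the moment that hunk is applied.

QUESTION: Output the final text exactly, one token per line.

Answer: ejiny
eaif
djia
ieaqt
dimy
vfc
fjq
nbtn
wrq
xxmgc

Derivation:
Hunk 1: at line 9 remove [yys] add [zoq] -> 11 lines: ejiny eaif uod mbx slyjr vfc bye dqx jjvy zoq xxmgc
Hunk 2: at line 1 remove [uod,mbx,slyjr] add [djia,ieaqt,dimy] -> 11 lines: ejiny eaif djia ieaqt dimy vfc bye dqx jjvy zoq xxmgc
Hunk 3: at line 7 remove [dqx,jjvy,zoq] add [tjh,xrsrm,wrq] -> 11 lines: ejiny eaif djia ieaqt dimy vfc bye tjh xrsrm wrq xxmgc
Hunk 4: at line 5 remove [bye,tjh,xrsrm] add [fjq,nbtn] -> 10 lines: ejiny eaif djia ieaqt dimy vfc fjq nbtn wrq xxmgc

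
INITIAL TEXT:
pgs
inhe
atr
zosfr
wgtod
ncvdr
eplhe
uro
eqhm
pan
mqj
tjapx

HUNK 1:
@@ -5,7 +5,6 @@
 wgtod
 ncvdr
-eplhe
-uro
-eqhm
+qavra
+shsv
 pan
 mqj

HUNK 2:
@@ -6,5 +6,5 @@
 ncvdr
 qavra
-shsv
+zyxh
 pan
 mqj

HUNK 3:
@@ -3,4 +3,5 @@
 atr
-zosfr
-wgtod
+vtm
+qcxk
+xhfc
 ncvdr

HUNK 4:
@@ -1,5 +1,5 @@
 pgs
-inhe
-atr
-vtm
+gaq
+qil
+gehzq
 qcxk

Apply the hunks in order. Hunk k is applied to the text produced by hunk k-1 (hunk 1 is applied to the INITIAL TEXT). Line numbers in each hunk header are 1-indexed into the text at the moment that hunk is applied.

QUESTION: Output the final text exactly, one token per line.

Hunk 1: at line 5 remove [eplhe,uro,eqhm] add [qavra,shsv] -> 11 lines: pgs inhe atr zosfr wgtod ncvdr qavra shsv pan mqj tjapx
Hunk 2: at line 6 remove [shsv] add [zyxh] -> 11 lines: pgs inhe atr zosfr wgtod ncvdr qavra zyxh pan mqj tjapx
Hunk 3: at line 3 remove [zosfr,wgtod] add [vtm,qcxk,xhfc] -> 12 lines: pgs inhe atr vtm qcxk xhfc ncvdr qavra zyxh pan mqj tjapx
Hunk 4: at line 1 remove [inhe,atr,vtm] add [gaq,qil,gehzq] -> 12 lines: pgs gaq qil gehzq qcxk xhfc ncvdr qavra zyxh pan mqj tjapx

Answer: pgs
gaq
qil
gehzq
qcxk
xhfc
ncvdr
qavra
zyxh
pan
mqj
tjapx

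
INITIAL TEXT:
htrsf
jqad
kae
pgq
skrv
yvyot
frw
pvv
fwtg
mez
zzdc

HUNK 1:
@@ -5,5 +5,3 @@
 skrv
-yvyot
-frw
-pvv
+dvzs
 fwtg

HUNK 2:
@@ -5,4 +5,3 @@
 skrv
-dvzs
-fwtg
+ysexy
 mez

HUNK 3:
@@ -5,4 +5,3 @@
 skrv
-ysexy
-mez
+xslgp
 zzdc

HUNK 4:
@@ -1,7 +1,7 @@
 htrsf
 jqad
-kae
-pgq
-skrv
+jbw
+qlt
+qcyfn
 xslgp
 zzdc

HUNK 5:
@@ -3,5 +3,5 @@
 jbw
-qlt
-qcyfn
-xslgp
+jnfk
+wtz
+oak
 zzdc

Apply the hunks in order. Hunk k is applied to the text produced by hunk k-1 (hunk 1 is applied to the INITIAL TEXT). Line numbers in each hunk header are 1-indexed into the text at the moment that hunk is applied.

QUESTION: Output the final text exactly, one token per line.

Hunk 1: at line 5 remove [yvyot,frw,pvv] add [dvzs] -> 9 lines: htrsf jqad kae pgq skrv dvzs fwtg mez zzdc
Hunk 2: at line 5 remove [dvzs,fwtg] add [ysexy] -> 8 lines: htrsf jqad kae pgq skrv ysexy mez zzdc
Hunk 3: at line 5 remove [ysexy,mez] add [xslgp] -> 7 lines: htrsf jqad kae pgq skrv xslgp zzdc
Hunk 4: at line 1 remove [kae,pgq,skrv] add [jbw,qlt,qcyfn] -> 7 lines: htrsf jqad jbw qlt qcyfn xslgp zzdc
Hunk 5: at line 3 remove [qlt,qcyfn,xslgp] add [jnfk,wtz,oak] -> 7 lines: htrsf jqad jbw jnfk wtz oak zzdc

Answer: htrsf
jqad
jbw
jnfk
wtz
oak
zzdc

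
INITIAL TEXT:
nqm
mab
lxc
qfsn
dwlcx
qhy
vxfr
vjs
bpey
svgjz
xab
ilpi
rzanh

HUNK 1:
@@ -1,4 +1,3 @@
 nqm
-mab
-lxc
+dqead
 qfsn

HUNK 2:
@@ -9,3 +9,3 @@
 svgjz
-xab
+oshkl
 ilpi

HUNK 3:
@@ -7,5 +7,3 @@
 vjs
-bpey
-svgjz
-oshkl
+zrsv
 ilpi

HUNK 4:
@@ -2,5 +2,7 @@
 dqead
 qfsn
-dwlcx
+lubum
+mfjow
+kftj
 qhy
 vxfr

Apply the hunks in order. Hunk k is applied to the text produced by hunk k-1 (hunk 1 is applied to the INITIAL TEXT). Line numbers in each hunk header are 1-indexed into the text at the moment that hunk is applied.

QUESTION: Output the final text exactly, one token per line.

Hunk 1: at line 1 remove [mab,lxc] add [dqead] -> 12 lines: nqm dqead qfsn dwlcx qhy vxfr vjs bpey svgjz xab ilpi rzanh
Hunk 2: at line 9 remove [xab] add [oshkl] -> 12 lines: nqm dqead qfsn dwlcx qhy vxfr vjs bpey svgjz oshkl ilpi rzanh
Hunk 3: at line 7 remove [bpey,svgjz,oshkl] add [zrsv] -> 10 lines: nqm dqead qfsn dwlcx qhy vxfr vjs zrsv ilpi rzanh
Hunk 4: at line 2 remove [dwlcx] add [lubum,mfjow,kftj] -> 12 lines: nqm dqead qfsn lubum mfjow kftj qhy vxfr vjs zrsv ilpi rzanh

Answer: nqm
dqead
qfsn
lubum
mfjow
kftj
qhy
vxfr
vjs
zrsv
ilpi
rzanh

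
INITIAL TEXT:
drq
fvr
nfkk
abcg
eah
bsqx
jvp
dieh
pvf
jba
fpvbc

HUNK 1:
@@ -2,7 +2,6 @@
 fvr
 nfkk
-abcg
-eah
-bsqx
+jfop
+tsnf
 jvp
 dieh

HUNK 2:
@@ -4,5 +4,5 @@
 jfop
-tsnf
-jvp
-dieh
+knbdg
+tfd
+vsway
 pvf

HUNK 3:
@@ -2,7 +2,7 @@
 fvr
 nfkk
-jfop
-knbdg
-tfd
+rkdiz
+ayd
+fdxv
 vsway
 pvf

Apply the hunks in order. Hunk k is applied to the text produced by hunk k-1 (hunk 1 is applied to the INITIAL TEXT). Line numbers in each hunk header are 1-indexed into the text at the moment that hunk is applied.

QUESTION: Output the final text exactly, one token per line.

Hunk 1: at line 2 remove [abcg,eah,bsqx] add [jfop,tsnf] -> 10 lines: drq fvr nfkk jfop tsnf jvp dieh pvf jba fpvbc
Hunk 2: at line 4 remove [tsnf,jvp,dieh] add [knbdg,tfd,vsway] -> 10 lines: drq fvr nfkk jfop knbdg tfd vsway pvf jba fpvbc
Hunk 3: at line 2 remove [jfop,knbdg,tfd] add [rkdiz,ayd,fdxv] -> 10 lines: drq fvr nfkk rkdiz ayd fdxv vsway pvf jba fpvbc

Answer: drq
fvr
nfkk
rkdiz
ayd
fdxv
vsway
pvf
jba
fpvbc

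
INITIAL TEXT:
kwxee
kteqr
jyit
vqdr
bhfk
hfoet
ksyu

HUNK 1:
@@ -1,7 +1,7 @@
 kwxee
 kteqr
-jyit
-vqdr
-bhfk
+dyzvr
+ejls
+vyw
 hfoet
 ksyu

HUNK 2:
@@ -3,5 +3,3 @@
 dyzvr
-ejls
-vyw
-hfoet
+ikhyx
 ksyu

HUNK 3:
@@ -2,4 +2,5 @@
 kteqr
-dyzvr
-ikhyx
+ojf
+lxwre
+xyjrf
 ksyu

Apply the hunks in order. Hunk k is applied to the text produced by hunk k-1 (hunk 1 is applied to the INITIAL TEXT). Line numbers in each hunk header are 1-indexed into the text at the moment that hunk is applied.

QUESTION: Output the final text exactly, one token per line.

Hunk 1: at line 1 remove [jyit,vqdr,bhfk] add [dyzvr,ejls,vyw] -> 7 lines: kwxee kteqr dyzvr ejls vyw hfoet ksyu
Hunk 2: at line 3 remove [ejls,vyw,hfoet] add [ikhyx] -> 5 lines: kwxee kteqr dyzvr ikhyx ksyu
Hunk 3: at line 2 remove [dyzvr,ikhyx] add [ojf,lxwre,xyjrf] -> 6 lines: kwxee kteqr ojf lxwre xyjrf ksyu

Answer: kwxee
kteqr
ojf
lxwre
xyjrf
ksyu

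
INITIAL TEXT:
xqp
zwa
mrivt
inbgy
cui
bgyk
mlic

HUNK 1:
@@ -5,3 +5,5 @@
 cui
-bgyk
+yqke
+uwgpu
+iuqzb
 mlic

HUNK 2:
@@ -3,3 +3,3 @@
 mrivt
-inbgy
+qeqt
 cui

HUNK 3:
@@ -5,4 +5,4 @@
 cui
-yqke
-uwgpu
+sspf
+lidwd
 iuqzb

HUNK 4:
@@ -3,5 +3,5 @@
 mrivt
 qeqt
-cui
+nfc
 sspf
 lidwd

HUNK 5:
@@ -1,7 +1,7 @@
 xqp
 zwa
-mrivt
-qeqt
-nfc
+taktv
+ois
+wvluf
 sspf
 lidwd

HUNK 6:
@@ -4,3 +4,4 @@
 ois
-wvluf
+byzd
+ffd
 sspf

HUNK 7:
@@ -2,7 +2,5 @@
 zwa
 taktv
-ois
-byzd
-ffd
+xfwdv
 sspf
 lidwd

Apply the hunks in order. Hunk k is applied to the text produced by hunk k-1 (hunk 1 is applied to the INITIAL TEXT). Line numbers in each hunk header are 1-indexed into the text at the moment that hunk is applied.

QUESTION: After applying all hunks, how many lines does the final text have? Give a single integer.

Answer: 8

Derivation:
Hunk 1: at line 5 remove [bgyk] add [yqke,uwgpu,iuqzb] -> 9 lines: xqp zwa mrivt inbgy cui yqke uwgpu iuqzb mlic
Hunk 2: at line 3 remove [inbgy] add [qeqt] -> 9 lines: xqp zwa mrivt qeqt cui yqke uwgpu iuqzb mlic
Hunk 3: at line 5 remove [yqke,uwgpu] add [sspf,lidwd] -> 9 lines: xqp zwa mrivt qeqt cui sspf lidwd iuqzb mlic
Hunk 4: at line 3 remove [cui] add [nfc] -> 9 lines: xqp zwa mrivt qeqt nfc sspf lidwd iuqzb mlic
Hunk 5: at line 1 remove [mrivt,qeqt,nfc] add [taktv,ois,wvluf] -> 9 lines: xqp zwa taktv ois wvluf sspf lidwd iuqzb mlic
Hunk 6: at line 4 remove [wvluf] add [byzd,ffd] -> 10 lines: xqp zwa taktv ois byzd ffd sspf lidwd iuqzb mlic
Hunk 7: at line 2 remove [ois,byzd,ffd] add [xfwdv] -> 8 lines: xqp zwa taktv xfwdv sspf lidwd iuqzb mlic
Final line count: 8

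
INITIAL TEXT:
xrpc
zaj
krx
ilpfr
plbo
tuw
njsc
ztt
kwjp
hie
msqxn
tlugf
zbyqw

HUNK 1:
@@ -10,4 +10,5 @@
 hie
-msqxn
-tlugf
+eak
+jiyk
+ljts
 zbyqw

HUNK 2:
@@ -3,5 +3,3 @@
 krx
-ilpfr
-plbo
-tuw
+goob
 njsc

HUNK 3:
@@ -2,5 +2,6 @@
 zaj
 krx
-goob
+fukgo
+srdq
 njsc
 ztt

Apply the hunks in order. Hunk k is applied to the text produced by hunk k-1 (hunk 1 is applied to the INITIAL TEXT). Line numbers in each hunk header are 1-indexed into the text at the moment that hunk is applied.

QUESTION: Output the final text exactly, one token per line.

Answer: xrpc
zaj
krx
fukgo
srdq
njsc
ztt
kwjp
hie
eak
jiyk
ljts
zbyqw

Derivation:
Hunk 1: at line 10 remove [msqxn,tlugf] add [eak,jiyk,ljts] -> 14 lines: xrpc zaj krx ilpfr plbo tuw njsc ztt kwjp hie eak jiyk ljts zbyqw
Hunk 2: at line 3 remove [ilpfr,plbo,tuw] add [goob] -> 12 lines: xrpc zaj krx goob njsc ztt kwjp hie eak jiyk ljts zbyqw
Hunk 3: at line 2 remove [goob] add [fukgo,srdq] -> 13 lines: xrpc zaj krx fukgo srdq njsc ztt kwjp hie eak jiyk ljts zbyqw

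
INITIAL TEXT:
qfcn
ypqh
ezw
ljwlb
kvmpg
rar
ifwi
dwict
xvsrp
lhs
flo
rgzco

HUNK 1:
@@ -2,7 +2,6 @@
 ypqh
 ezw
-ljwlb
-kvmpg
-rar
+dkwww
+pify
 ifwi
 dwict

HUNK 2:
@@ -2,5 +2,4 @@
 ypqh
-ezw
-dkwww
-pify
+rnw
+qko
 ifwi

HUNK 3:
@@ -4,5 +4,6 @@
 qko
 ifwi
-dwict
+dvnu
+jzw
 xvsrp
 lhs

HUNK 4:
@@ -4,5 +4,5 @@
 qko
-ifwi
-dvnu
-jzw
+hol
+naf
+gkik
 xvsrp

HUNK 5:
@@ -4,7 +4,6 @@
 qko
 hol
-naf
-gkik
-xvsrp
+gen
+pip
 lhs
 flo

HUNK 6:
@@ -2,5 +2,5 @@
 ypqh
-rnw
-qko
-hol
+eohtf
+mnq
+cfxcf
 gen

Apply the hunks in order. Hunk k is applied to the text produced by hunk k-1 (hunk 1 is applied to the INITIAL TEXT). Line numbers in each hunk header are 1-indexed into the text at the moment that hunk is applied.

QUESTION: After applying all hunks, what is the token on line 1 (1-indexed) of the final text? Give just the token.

Hunk 1: at line 2 remove [ljwlb,kvmpg,rar] add [dkwww,pify] -> 11 lines: qfcn ypqh ezw dkwww pify ifwi dwict xvsrp lhs flo rgzco
Hunk 2: at line 2 remove [ezw,dkwww,pify] add [rnw,qko] -> 10 lines: qfcn ypqh rnw qko ifwi dwict xvsrp lhs flo rgzco
Hunk 3: at line 4 remove [dwict] add [dvnu,jzw] -> 11 lines: qfcn ypqh rnw qko ifwi dvnu jzw xvsrp lhs flo rgzco
Hunk 4: at line 4 remove [ifwi,dvnu,jzw] add [hol,naf,gkik] -> 11 lines: qfcn ypqh rnw qko hol naf gkik xvsrp lhs flo rgzco
Hunk 5: at line 4 remove [naf,gkik,xvsrp] add [gen,pip] -> 10 lines: qfcn ypqh rnw qko hol gen pip lhs flo rgzco
Hunk 6: at line 2 remove [rnw,qko,hol] add [eohtf,mnq,cfxcf] -> 10 lines: qfcn ypqh eohtf mnq cfxcf gen pip lhs flo rgzco
Final line 1: qfcn

Answer: qfcn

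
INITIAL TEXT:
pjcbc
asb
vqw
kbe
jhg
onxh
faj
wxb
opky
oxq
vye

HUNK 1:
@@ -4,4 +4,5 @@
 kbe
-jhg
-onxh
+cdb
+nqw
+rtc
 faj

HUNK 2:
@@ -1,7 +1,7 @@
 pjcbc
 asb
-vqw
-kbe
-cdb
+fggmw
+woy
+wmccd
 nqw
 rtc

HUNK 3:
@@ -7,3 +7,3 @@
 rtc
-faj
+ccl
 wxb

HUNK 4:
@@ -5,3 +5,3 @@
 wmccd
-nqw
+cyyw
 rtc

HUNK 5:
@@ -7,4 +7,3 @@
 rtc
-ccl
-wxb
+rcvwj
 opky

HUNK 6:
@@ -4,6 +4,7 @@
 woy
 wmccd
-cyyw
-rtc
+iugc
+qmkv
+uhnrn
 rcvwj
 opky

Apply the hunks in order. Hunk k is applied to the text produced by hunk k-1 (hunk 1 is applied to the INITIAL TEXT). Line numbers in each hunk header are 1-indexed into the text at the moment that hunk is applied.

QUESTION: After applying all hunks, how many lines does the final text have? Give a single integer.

Hunk 1: at line 4 remove [jhg,onxh] add [cdb,nqw,rtc] -> 12 lines: pjcbc asb vqw kbe cdb nqw rtc faj wxb opky oxq vye
Hunk 2: at line 1 remove [vqw,kbe,cdb] add [fggmw,woy,wmccd] -> 12 lines: pjcbc asb fggmw woy wmccd nqw rtc faj wxb opky oxq vye
Hunk 3: at line 7 remove [faj] add [ccl] -> 12 lines: pjcbc asb fggmw woy wmccd nqw rtc ccl wxb opky oxq vye
Hunk 4: at line 5 remove [nqw] add [cyyw] -> 12 lines: pjcbc asb fggmw woy wmccd cyyw rtc ccl wxb opky oxq vye
Hunk 5: at line 7 remove [ccl,wxb] add [rcvwj] -> 11 lines: pjcbc asb fggmw woy wmccd cyyw rtc rcvwj opky oxq vye
Hunk 6: at line 4 remove [cyyw,rtc] add [iugc,qmkv,uhnrn] -> 12 lines: pjcbc asb fggmw woy wmccd iugc qmkv uhnrn rcvwj opky oxq vye
Final line count: 12

Answer: 12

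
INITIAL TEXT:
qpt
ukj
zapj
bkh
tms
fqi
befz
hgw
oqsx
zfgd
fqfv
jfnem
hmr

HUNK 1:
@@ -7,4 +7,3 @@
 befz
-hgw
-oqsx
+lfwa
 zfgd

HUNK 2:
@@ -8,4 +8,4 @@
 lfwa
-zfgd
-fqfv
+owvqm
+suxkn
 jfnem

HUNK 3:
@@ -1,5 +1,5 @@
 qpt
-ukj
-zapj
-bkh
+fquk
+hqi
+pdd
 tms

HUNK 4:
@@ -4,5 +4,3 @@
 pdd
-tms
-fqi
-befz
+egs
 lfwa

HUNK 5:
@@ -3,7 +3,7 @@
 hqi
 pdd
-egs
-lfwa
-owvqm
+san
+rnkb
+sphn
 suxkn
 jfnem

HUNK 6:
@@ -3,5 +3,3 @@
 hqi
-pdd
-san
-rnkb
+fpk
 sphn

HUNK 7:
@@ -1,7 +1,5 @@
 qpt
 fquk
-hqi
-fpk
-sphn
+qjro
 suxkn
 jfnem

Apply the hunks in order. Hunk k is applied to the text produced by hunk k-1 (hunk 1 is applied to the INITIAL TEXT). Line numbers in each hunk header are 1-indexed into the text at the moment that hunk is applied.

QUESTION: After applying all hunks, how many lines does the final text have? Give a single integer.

Hunk 1: at line 7 remove [hgw,oqsx] add [lfwa] -> 12 lines: qpt ukj zapj bkh tms fqi befz lfwa zfgd fqfv jfnem hmr
Hunk 2: at line 8 remove [zfgd,fqfv] add [owvqm,suxkn] -> 12 lines: qpt ukj zapj bkh tms fqi befz lfwa owvqm suxkn jfnem hmr
Hunk 3: at line 1 remove [ukj,zapj,bkh] add [fquk,hqi,pdd] -> 12 lines: qpt fquk hqi pdd tms fqi befz lfwa owvqm suxkn jfnem hmr
Hunk 4: at line 4 remove [tms,fqi,befz] add [egs] -> 10 lines: qpt fquk hqi pdd egs lfwa owvqm suxkn jfnem hmr
Hunk 5: at line 3 remove [egs,lfwa,owvqm] add [san,rnkb,sphn] -> 10 lines: qpt fquk hqi pdd san rnkb sphn suxkn jfnem hmr
Hunk 6: at line 3 remove [pdd,san,rnkb] add [fpk] -> 8 lines: qpt fquk hqi fpk sphn suxkn jfnem hmr
Hunk 7: at line 1 remove [hqi,fpk,sphn] add [qjro] -> 6 lines: qpt fquk qjro suxkn jfnem hmr
Final line count: 6

Answer: 6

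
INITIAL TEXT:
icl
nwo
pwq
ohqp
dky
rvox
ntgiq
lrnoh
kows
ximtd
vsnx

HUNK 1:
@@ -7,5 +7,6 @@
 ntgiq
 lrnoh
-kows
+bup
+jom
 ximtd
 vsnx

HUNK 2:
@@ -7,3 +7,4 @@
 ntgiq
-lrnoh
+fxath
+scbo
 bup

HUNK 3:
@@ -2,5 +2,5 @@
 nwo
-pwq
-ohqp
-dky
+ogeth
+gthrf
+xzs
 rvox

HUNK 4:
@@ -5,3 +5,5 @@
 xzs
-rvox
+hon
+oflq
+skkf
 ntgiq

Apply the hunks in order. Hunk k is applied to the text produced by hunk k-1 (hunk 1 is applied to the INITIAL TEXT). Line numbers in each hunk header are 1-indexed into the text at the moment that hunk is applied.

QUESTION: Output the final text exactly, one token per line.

Hunk 1: at line 7 remove [kows] add [bup,jom] -> 12 lines: icl nwo pwq ohqp dky rvox ntgiq lrnoh bup jom ximtd vsnx
Hunk 2: at line 7 remove [lrnoh] add [fxath,scbo] -> 13 lines: icl nwo pwq ohqp dky rvox ntgiq fxath scbo bup jom ximtd vsnx
Hunk 3: at line 2 remove [pwq,ohqp,dky] add [ogeth,gthrf,xzs] -> 13 lines: icl nwo ogeth gthrf xzs rvox ntgiq fxath scbo bup jom ximtd vsnx
Hunk 4: at line 5 remove [rvox] add [hon,oflq,skkf] -> 15 lines: icl nwo ogeth gthrf xzs hon oflq skkf ntgiq fxath scbo bup jom ximtd vsnx

Answer: icl
nwo
ogeth
gthrf
xzs
hon
oflq
skkf
ntgiq
fxath
scbo
bup
jom
ximtd
vsnx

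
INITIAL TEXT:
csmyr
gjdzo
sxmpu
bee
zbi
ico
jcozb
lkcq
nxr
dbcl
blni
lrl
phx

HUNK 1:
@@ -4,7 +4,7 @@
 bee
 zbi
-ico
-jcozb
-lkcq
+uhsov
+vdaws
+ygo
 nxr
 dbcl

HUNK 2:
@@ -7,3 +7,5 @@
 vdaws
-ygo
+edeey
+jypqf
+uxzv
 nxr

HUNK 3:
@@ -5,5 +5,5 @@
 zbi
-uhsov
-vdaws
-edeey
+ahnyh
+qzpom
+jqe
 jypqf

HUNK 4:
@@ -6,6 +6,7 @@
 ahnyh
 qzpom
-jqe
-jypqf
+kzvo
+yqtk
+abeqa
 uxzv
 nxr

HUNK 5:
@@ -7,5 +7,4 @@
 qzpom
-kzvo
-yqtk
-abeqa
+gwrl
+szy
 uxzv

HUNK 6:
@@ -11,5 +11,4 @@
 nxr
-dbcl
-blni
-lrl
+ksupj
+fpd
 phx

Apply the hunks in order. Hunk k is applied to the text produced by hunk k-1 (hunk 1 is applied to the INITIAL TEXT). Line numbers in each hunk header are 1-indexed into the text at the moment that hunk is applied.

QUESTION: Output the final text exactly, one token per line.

Answer: csmyr
gjdzo
sxmpu
bee
zbi
ahnyh
qzpom
gwrl
szy
uxzv
nxr
ksupj
fpd
phx

Derivation:
Hunk 1: at line 4 remove [ico,jcozb,lkcq] add [uhsov,vdaws,ygo] -> 13 lines: csmyr gjdzo sxmpu bee zbi uhsov vdaws ygo nxr dbcl blni lrl phx
Hunk 2: at line 7 remove [ygo] add [edeey,jypqf,uxzv] -> 15 lines: csmyr gjdzo sxmpu bee zbi uhsov vdaws edeey jypqf uxzv nxr dbcl blni lrl phx
Hunk 3: at line 5 remove [uhsov,vdaws,edeey] add [ahnyh,qzpom,jqe] -> 15 lines: csmyr gjdzo sxmpu bee zbi ahnyh qzpom jqe jypqf uxzv nxr dbcl blni lrl phx
Hunk 4: at line 6 remove [jqe,jypqf] add [kzvo,yqtk,abeqa] -> 16 lines: csmyr gjdzo sxmpu bee zbi ahnyh qzpom kzvo yqtk abeqa uxzv nxr dbcl blni lrl phx
Hunk 5: at line 7 remove [kzvo,yqtk,abeqa] add [gwrl,szy] -> 15 lines: csmyr gjdzo sxmpu bee zbi ahnyh qzpom gwrl szy uxzv nxr dbcl blni lrl phx
Hunk 6: at line 11 remove [dbcl,blni,lrl] add [ksupj,fpd] -> 14 lines: csmyr gjdzo sxmpu bee zbi ahnyh qzpom gwrl szy uxzv nxr ksupj fpd phx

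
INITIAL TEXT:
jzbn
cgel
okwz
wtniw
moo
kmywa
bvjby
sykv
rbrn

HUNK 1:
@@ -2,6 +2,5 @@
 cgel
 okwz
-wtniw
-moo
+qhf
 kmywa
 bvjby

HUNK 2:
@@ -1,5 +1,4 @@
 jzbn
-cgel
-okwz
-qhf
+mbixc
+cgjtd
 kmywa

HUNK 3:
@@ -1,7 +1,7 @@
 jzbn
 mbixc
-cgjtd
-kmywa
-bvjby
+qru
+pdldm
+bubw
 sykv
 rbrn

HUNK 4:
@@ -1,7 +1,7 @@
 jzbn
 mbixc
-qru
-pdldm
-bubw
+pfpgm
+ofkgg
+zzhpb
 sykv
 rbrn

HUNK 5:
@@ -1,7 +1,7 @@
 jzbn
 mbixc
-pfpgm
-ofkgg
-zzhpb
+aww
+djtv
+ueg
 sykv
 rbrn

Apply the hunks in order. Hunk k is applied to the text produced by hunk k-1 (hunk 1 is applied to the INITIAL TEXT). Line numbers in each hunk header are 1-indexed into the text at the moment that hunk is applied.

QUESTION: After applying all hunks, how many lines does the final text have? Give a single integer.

Hunk 1: at line 2 remove [wtniw,moo] add [qhf] -> 8 lines: jzbn cgel okwz qhf kmywa bvjby sykv rbrn
Hunk 2: at line 1 remove [cgel,okwz,qhf] add [mbixc,cgjtd] -> 7 lines: jzbn mbixc cgjtd kmywa bvjby sykv rbrn
Hunk 3: at line 1 remove [cgjtd,kmywa,bvjby] add [qru,pdldm,bubw] -> 7 lines: jzbn mbixc qru pdldm bubw sykv rbrn
Hunk 4: at line 1 remove [qru,pdldm,bubw] add [pfpgm,ofkgg,zzhpb] -> 7 lines: jzbn mbixc pfpgm ofkgg zzhpb sykv rbrn
Hunk 5: at line 1 remove [pfpgm,ofkgg,zzhpb] add [aww,djtv,ueg] -> 7 lines: jzbn mbixc aww djtv ueg sykv rbrn
Final line count: 7

Answer: 7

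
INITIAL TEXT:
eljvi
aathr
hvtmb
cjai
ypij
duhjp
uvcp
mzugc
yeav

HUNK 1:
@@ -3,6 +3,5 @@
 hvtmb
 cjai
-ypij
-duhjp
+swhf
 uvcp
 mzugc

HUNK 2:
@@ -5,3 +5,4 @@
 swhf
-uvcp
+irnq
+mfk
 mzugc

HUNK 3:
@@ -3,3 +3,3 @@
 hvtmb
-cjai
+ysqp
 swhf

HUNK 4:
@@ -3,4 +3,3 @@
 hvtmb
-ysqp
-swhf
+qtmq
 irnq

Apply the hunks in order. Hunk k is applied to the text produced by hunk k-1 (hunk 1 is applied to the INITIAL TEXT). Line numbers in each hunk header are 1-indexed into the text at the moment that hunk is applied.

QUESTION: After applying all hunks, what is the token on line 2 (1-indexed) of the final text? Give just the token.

Answer: aathr

Derivation:
Hunk 1: at line 3 remove [ypij,duhjp] add [swhf] -> 8 lines: eljvi aathr hvtmb cjai swhf uvcp mzugc yeav
Hunk 2: at line 5 remove [uvcp] add [irnq,mfk] -> 9 lines: eljvi aathr hvtmb cjai swhf irnq mfk mzugc yeav
Hunk 3: at line 3 remove [cjai] add [ysqp] -> 9 lines: eljvi aathr hvtmb ysqp swhf irnq mfk mzugc yeav
Hunk 4: at line 3 remove [ysqp,swhf] add [qtmq] -> 8 lines: eljvi aathr hvtmb qtmq irnq mfk mzugc yeav
Final line 2: aathr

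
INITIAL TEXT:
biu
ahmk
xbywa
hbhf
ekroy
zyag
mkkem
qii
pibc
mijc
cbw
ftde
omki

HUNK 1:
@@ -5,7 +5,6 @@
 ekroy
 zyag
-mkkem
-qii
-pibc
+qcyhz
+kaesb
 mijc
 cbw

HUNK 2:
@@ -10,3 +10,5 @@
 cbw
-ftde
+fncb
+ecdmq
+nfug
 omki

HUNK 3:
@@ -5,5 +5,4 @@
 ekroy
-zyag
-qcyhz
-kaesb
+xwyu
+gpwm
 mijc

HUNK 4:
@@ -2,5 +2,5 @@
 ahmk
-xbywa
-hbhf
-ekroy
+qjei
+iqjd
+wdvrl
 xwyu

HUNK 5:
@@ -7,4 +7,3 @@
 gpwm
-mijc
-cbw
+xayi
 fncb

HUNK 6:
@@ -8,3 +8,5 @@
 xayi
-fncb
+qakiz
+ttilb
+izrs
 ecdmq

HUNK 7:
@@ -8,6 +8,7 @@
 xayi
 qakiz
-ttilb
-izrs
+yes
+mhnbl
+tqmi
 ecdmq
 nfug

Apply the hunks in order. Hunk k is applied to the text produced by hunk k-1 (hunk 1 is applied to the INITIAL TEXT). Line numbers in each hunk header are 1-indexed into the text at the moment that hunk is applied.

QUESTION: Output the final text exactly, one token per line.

Answer: biu
ahmk
qjei
iqjd
wdvrl
xwyu
gpwm
xayi
qakiz
yes
mhnbl
tqmi
ecdmq
nfug
omki

Derivation:
Hunk 1: at line 5 remove [mkkem,qii,pibc] add [qcyhz,kaesb] -> 12 lines: biu ahmk xbywa hbhf ekroy zyag qcyhz kaesb mijc cbw ftde omki
Hunk 2: at line 10 remove [ftde] add [fncb,ecdmq,nfug] -> 14 lines: biu ahmk xbywa hbhf ekroy zyag qcyhz kaesb mijc cbw fncb ecdmq nfug omki
Hunk 3: at line 5 remove [zyag,qcyhz,kaesb] add [xwyu,gpwm] -> 13 lines: biu ahmk xbywa hbhf ekroy xwyu gpwm mijc cbw fncb ecdmq nfug omki
Hunk 4: at line 2 remove [xbywa,hbhf,ekroy] add [qjei,iqjd,wdvrl] -> 13 lines: biu ahmk qjei iqjd wdvrl xwyu gpwm mijc cbw fncb ecdmq nfug omki
Hunk 5: at line 7 remove [mijc,cbw] add [xayi] -> 12 lines: biu ahmk qjei iqjd wdvrl xwyu gpwm xayi fncb ecdmq nfug omki
Hunk 6: at line 8 remove [fncb] add [qakiz,ttilb,izrs] -> 14 lines: biu ahmk qjei iqjd wdvrl xwyu gpwm xayi qakiz ttilb izrs ecdmq nfug omki
Hunk 7: at line 8 remove [ttilb,izrs] add [yes,mhnbl,tqmi] -> 15 lines: biu ahmk qjei iqjd wdvrl xwyu gpwm xayi qakiz yes mhnbl tqmi ecdmq nfug omki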